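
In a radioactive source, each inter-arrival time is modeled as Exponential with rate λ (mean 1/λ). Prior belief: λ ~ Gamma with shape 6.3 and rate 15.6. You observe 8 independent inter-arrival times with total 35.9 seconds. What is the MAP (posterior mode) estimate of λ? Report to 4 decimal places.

With a Gamma(shape α, rate β) prior on the exponential rate λ, the posterior after n observations with total T = Σxᵢ is Gamma(α+n, β+T).
Posterior: Gamma(6.3+8, 15.6+35.9) = Gamma(14.3, 51.5).
Mode = (α−1)/β = 0.2583.

0.2583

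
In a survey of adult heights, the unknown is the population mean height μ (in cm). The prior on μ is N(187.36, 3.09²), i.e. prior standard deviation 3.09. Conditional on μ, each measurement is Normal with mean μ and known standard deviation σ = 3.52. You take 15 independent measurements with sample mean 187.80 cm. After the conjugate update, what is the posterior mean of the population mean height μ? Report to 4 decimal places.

187.7650

For Normal data with known variance σ², a Normal(μ₀, σ₀²) prior on μ is conjugate. Posterior precision = 1/σ₀² + n/σ²; posterior mean is the precision-weighted average of μ₀ and x̄.
n·x̄ = 15·187.80 = 2817.
σ₀² = 3.09² = 9.5481, σ² = 3.52² = 12.3904; σ² + n·σ₀² = 12.3904 + 15·9.5481 = 155.6119.
Posterior mean = (μ₀/σ₀² + n·x̄/σ²)/(1/σ₀² + n/σ²) = (σ²·μ₀ + σ₀²·n·x̄)/(σ² + n·σ₀²) = (12.3904·187.36 + 9.5481·2817)/155.6119 = 29218.463044/155.6119 = 187.7650.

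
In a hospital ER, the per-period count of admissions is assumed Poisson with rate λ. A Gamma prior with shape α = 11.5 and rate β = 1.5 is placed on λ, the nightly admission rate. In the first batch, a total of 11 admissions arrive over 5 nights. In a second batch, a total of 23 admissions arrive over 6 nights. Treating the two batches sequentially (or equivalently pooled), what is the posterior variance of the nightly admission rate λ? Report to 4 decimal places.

With a Gamma(shape α, rate β) prior, the Poisson likelihood is conjugate: the posterior is Gamma(α + ΣXᵢ, β + n).
After batch 1: Gamma(α+S, β+n) = Gamma(11.5+11, 1.5+5) = Gamma(22.5, 6.5).
After batch 2: Gamma(α+S, β+n) = Gamma(22.5+23, 6.5+6) = Gamma(45.5, 12.5).
Var = α/β² = 45.5/12.5² = 0.2912.

0.2912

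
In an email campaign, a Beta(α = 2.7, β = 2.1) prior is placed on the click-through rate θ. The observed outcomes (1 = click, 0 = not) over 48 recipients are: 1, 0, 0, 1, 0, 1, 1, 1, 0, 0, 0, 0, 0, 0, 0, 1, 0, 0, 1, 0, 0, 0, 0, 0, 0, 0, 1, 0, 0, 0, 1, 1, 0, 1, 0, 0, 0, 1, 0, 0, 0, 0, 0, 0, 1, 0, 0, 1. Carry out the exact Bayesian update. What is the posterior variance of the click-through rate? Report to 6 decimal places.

0.004020

The Beta prior is conjugate to a Binomial/Bernoulli likelihood; the update adds successes to α and failures to β.
Posterior: Beta(α+k, β+n−k) = Beta(2.7+14, 2.1+34) = Beta(16.7, 36.1).
Var = αβ/((α+β)²(α+β+1)) = 16.7·36.1/(52.8²·53.8) = 0.004020.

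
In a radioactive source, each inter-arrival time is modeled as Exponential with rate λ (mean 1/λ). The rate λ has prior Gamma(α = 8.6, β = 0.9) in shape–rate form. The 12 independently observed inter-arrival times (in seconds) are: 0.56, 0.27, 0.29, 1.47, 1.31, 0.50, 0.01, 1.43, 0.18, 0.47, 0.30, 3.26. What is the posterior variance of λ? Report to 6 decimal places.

0.171806

With a Gamma(shape α, rate β) prior on the exponential rate λ, the posterior after n observations with total T = Σxᵢ is Gamma(α+n, β+T).
Sum of observations T = 10.05 seconds; n = 12.
Posterior: Gamma(8.6+12, 0.9+10.05) = Gamma(20.6, 10.95).
Var = α/β² = 0.171806.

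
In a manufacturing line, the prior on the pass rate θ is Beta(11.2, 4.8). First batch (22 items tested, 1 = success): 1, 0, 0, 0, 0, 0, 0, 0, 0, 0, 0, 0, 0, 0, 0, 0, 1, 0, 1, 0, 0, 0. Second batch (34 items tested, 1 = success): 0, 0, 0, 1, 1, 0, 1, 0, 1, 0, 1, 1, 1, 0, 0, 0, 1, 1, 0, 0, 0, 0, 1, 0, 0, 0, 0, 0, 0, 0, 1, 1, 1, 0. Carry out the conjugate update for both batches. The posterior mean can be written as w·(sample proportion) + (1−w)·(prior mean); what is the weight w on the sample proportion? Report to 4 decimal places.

The Beta prior is conjugate to a Binomial/Bernoulli likelihood; the update adds successes to α and failures to β.
Total number of items tested: n = 22 + 34 = 56.
Posterior mean = (α₀+k)/(α₀+β₀+n) = [n/(α₀+β₀+n)]·(k/n) + [(α₀+β₀)/(α₀+β₀+n)]·α₀/(α₀+β₀), so only n and the prior enter the weight.
The weight on the data is w = n/(α₀+β₀+n) = 56/(11.2+4.8+56) = 56/72.0 = 0.7778.

0.7778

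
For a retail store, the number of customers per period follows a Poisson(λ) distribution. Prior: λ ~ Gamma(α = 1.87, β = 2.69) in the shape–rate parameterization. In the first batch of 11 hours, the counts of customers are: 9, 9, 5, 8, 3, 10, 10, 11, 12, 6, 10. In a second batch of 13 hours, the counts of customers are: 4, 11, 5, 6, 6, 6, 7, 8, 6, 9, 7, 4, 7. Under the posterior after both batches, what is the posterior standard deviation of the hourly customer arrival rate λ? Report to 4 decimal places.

With a Gamma(shape α, rate β) prior, the Poisson likelihood is conjugate: the posterior is Gamma(α + ΣXᵢ, β + n).
Batch 1: sum of counts S = 93 over n = 11 hours.
After batch 1: Gamma(α+S, β+n) = Gamma(1.87+93, 2.69+11) = Gamma(94.87, 13.69).
Batch 2: sum of counts S = 86 over n = 13 hours.
After batch 2: Gamma(α+S, β+n) = Gamma(94.87+86, 13.69+13) = Gamma(180.87, 26.69).
SD = √α/β = √180.87/26.69 = 0.5039.

0.5039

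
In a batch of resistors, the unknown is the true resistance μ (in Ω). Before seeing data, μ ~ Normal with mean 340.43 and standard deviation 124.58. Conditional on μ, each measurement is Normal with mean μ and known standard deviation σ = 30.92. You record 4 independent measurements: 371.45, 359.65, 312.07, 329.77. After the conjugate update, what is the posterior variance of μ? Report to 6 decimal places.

For Normal data with known variance σ², a Normal(μ₀, σ₀²) prior on μ is conjugate. Posterior precision = 1/σ₀² + n/σ²; posterior mean is the precision-weighted average of μ₀ and x̄.
σ₀² = 124.58² = 15520.1764, σ² = 30.92² = 956.0464; σ² + n·σ₀² = 956.0464 + 4·15520.1764 = 63036.752.
Posterior precision = 1/σ₀² + n/σ² = 1/15520.1764 + 4/956.0464 = (σ² + n·σ₀²)/(σ₀²σ²) = 63036.752/(15520.1764·956.0464); posterior variance σₙ² = σ₀²σ²/(σ² + n·σ₀²) = 15520.1764·956.0464/63036.752 = 235.386632.

235.386632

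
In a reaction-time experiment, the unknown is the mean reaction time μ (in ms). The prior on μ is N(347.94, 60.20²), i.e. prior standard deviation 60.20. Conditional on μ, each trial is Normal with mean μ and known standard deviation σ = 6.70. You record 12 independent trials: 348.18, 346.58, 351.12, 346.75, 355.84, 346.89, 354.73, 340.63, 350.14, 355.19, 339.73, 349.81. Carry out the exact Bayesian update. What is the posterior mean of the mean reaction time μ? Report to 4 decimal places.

For Normal data with known variance σ², a Normal(μ₀, σ₀²) prior on μ is conjugate. Posterior precision = 1/σ₀² + n/σ²; posterior mean is the precision-weighted average of μ₀ and x̄.
Σxᵢ = 348.18 + 346.58 + 351.12 + 346.75 + 355.84 + 346.89 + 354.73 + 340.63 + 350.14 + 355.19 + 339.73 + 349.81 = 4185.59, so n·x̄ = 4185.59.
σ₀² = 60.20² = 3624.04, σ² = 6.70² = 44.89; σ² + n·σ₀² = 44.89 + 12·3624.04 = 43533.37.
Posterior mean = (μ₀/σ₀² + n·x̄/σ²)/(1/σ₀² + n/σ²) = (σ²·μ₀ + σ₀²·n·x̄)/(σ² + n·σ₀²) = (44.89·347.94 + 3624.04·4185.59)/43533.37 = 15184364.6102/43533.37 = 348.7983.

348.7983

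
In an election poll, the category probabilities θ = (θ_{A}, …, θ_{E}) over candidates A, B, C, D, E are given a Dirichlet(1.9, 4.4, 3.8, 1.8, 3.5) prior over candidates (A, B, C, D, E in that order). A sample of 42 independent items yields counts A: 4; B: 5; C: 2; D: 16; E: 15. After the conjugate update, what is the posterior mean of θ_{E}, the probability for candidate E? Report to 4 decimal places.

0.3223

The Dirichlet prior is conjugate to the Multinomial likelihood: each posterior αⱼ = prior αⱼ + observed count nⱼ.
Posterior concentration: (5.9, 9.4, 5.8, 17.8, 18.5), total = 57.4.
E[θ_{E}|data] = α_{E}/Σα = 18.5/57.4 = 0.3223.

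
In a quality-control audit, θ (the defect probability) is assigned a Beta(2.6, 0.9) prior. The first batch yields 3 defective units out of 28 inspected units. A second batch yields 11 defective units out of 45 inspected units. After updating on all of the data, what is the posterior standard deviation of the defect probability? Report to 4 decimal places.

The Beta prior is conjugate to a Binomial/Bernoulli likelihood; the update adds successes to α and failures to β.
After batch 1: Beta(2.6+3, 0.9+25) = Beta(5.6, 25.9).
After batch 2: Beta(5.6+11, 25.9+34) = Beta(16.6, 59.9).
Var = αβ/((α+β)²(α+β+1)) = 16.6·59.9/(76.5²·77.5) = 0.00219235; SD = √0.00219235 = 0.0468.

0.0468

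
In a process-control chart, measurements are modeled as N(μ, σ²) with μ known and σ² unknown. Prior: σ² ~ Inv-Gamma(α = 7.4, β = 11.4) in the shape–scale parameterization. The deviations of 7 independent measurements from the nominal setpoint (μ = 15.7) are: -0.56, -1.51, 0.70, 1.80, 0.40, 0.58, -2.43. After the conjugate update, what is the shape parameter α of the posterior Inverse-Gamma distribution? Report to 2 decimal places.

10.90

With known mean μ and an Inverse-Gamma(α, β) prior on σ², the Normal likelihood is conjugate: posterior is Inv-Gamma(α + n/2, β + Σ(xᵢ−μ)²/2).
Σ(xᵢ−μ)² = (-0.56)² + (-1.51)² + (0.70)² + (1.80)² + (0.40)² + (0.58)² + (-2.43)² = 12.7250.
Posterior: Inv-Gamma(7.4 + 7/2, 11.4 + 12.7250/2) = Inv-Gamma(10.90, 17.76250).
Posterior α = 10.90.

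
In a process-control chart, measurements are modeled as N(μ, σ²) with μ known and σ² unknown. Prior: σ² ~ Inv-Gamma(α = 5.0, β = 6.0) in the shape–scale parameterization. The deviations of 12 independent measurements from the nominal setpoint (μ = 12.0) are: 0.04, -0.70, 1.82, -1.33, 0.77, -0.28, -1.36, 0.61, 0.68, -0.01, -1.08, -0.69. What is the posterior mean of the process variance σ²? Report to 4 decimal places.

With known mean μ and an Inverse-Gamma(α, β) prior on σ², the Normal likelihood is conjugate: posterior is Inv-Gamma(α + n/2, β + Σ(xᵢ−μ)²/2).
Σ(xᵢ−μ)² = (0.04)² + (-0.70)² + (1.82)² + (-1.33)² + (0.77)² + (-0.28)² + (-1.36)² + (0.61)² + (0.68)² + (-0.01)² + (-1.08)² + (-0.69)² = 10.5709.
Posterior: Inv-Gamma(5.0 + 12/2, 6.0 + 10.5709/2) = Inv-Gamma(11.00, 11.28545).
E[σ²|data] = β/(α−1) = 11.28545/10.00 = 1.1285.

1.1285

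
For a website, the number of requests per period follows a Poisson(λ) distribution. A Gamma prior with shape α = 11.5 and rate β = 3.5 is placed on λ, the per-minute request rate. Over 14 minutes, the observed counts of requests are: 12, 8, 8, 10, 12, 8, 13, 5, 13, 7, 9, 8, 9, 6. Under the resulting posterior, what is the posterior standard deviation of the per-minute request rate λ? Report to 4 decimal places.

0.6749

With a Gamma(shape α, rate β) prior, the Poisson likelihood is conjugate: the posterior is Gamma(α + ΣXᵢ, β + n).
Sum of counts S = 128 over n = 14 minutes.
Posterior: Gamma(α+S, β+n) = Gamma(11.5+128, 3.5+14) = Gamma(139.5, 17.5).
SD = √α/β = √139.5/17.5 = 0.6749.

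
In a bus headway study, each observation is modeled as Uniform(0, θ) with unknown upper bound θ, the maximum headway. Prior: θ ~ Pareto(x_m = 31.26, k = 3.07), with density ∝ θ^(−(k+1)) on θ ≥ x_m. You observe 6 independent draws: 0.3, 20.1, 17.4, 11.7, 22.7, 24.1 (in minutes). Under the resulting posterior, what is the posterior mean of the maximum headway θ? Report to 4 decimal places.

A Pareto(scale x_m, shape k) prior on the upper bound θ of Uniform(0, θ) is conjugate: posterior is Pareto(max(x_m, max xᵢ), k + n).
Sample maximum = 24.1; prior scale x_m = 31.26 → posterior scale = max = 31.26.
Posterior shape = 3.07 + 6 = 9.07.
E[θ|data] = k·x_m/(k−1) = 9.07·31.26/8.07 = 35.1336.

35.1336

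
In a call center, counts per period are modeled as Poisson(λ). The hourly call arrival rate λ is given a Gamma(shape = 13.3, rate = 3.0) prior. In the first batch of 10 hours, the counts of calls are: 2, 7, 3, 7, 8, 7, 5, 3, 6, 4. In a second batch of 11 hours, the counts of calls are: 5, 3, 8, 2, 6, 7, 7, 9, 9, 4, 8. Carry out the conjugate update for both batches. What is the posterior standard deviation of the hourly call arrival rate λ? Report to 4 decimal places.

0.4811

With a Gamma(shape α, rate β) prior, the Poisson likelihood is conjugate: the posterior is Gamma(α + ΣXᵢ, β + n).
Batch 1: sum of counts S = 52 over n = 10 hours.
After batch 1: Gamma(α+S, β+n) = Gamma(13.3+52, 3.0+10) = Gamma(65.3, 13.0).
Batch 2: sum of counts S = 68 over n = 11 hours.
After batch 2: Gamma(α+S, β+n) = Gamma(65.3+68, 13.0+11) = Gamma(133.3, 24.0).
SD = √α/β = √133.3/24.0 = 0.4811.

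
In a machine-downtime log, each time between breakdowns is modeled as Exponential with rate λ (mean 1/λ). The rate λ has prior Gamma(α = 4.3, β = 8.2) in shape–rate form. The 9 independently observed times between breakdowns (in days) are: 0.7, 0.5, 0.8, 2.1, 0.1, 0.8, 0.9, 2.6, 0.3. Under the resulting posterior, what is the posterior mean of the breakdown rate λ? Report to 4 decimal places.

0.7824

With a Gamma(shape α, rate β) prior on the exponential rate λ, the posterior after n observations with total T = Σxᵢ is Gamma(α+n, β+T).
Sum of observations T = 8.8 days; n = 9.
Posterior: Gamma(4.3+9, 8.2+8.8) = Gamma(13.3, 17.0).
Posterior mean of λ = α/β = 13.3/17.0 = 0.7824.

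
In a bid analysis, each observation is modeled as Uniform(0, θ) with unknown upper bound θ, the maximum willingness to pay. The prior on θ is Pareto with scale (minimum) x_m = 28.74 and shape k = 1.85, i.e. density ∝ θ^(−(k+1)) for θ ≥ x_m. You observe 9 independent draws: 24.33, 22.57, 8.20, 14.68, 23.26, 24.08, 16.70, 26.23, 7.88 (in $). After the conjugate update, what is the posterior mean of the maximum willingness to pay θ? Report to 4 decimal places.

A Pareto(scale x_m, shape k) prior on the upper bound θ of Uniform(0, θ) is conjugate: posterior is Pareto(max(x_m, max xᵢ), k + n).
Sample maximum = 26.23; prior scale x_m = 28.74 → posterior scale = max = 28.74.
Posterior shape = 1.85 + 9 = 10.85.
E[θ|data] = k·x_m/(k−1) = 10.85·28.74/9.85 = 31.6578.

31.6578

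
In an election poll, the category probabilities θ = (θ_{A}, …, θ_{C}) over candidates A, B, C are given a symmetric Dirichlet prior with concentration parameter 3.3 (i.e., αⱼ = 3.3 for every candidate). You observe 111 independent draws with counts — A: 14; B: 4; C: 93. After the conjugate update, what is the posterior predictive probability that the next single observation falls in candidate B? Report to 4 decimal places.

0.0604

The Dirichlet prior is conjugate to the Multinomial likelihood: each posterior αⱼ = prior αⱼ + observed count nⱼ.
Posterior concentration: (17.3, 7.3, 96.3), total = 120.9.
P(next = B | data) = α_{B}/Σα = 0.0604.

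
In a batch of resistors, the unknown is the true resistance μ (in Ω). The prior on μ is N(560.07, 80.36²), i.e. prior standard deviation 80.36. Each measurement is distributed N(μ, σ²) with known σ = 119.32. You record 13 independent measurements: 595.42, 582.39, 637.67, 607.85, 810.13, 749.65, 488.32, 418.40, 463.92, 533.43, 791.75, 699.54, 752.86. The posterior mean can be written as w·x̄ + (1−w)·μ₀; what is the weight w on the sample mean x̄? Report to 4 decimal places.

For Normal data with known variance σ², a Normal(μ₀, σ₀²) prior on μ is conjugate. Posterior precision = 1/σ₀² + n/σ²; posterior mean is the precision-weighted average of μ₀ and x̄.
σ₀² = 80.36² = 6457.7296, σ² = 119.32² = 14237.2624. Prior precision 1/σ₀² = 1/6457.7296; data precision n/σ² = 13/14237.2624.
w = (n/σ²)/(1/σ₀² + n/σ²) = n·σ₀²/(σ² + n·σ₀²) = 13·6457.7296/(14237.2624 + 13·6457.7296) = 83950.4848/98187.7472 = 0.8550.

0.8550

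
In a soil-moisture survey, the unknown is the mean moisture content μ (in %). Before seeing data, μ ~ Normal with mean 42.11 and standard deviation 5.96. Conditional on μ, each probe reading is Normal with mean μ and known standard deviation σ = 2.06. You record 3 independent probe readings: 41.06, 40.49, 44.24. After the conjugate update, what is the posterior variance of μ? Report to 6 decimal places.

1.360361

For Normal data with known variance σ², a Normal(μ₀, σ₀²) prior on μ is conjugate. Posterior precision = 1/σ₀² + n/σ²; posterior mean is the precision-weighted average of μ₀ and x̄.
σ₀² = 5.96² = 35.5216, σ² = 2.06² = 4.2436; σ² + n·σ₀² = 4.2436 + 3·35.5216 = 110.8084.
Posterior precision = 1/σ₀² + n/σ² = 1/35.5216 + 3/4.2436 = (σ² + n·σ₀²)/(σ₀²σ²) = 110.8084/(35.5216·4.2436); posterior variance σₙ² = σ₀²σ²/(σ² + n·σ₀²) = 35.5216·4.2436/110.8084 = 1.360361.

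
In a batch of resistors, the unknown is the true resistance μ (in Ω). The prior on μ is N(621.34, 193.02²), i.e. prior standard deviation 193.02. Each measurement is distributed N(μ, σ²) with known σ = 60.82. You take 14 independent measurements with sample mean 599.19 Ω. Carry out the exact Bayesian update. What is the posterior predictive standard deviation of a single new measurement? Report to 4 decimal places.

62.9399

For Normal data with known variance σ², a Normal(μ₀, σ₀²) prior on μ is conjugate. Posterior precision = 1/σ₀² + n/σ²; posterior mean is the precision-weighted average of μ₀ and x̄.
σ₀² = 193.02² = 37256.7204, σ² = 60.82² = 3699.0724; σ² + n·σ₀² = 3699.0724 + 14·37256.7204 = 525293.158.
Posterior precision = 1/σ₀² + n/σ² = 1/37256.7204 + 14/3699.0724 = (σ² + n·σ₀²)/(σ₀²σ²) = 525293.158/(37256.7204·3699.0724); posterior variance σₙ² = σ₀²σ²/(σ² + n·σ₀²) = 37256.7204·3699.0724/525293.158 = 262.358845.
Predictive variance for one new observation = σₙ² + σ² = 37256.7204·3699.0724/525293.158 + 3699.0724 = σ²·(σ₀² + 525293.158)/525293.158 = 3699.0724·562549.8784/525293.158 = 3961.431245; SD = √(3699.0724·562549.8784/525293.158) = 62.9399.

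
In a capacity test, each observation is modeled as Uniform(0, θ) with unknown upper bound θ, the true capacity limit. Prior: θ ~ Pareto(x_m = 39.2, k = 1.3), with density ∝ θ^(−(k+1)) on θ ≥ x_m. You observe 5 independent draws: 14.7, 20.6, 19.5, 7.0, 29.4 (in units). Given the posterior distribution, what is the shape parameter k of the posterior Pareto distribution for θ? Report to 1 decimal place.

6.3

A Pareto(scale x_m, shape k) prior on the upper bound θ of Uniform(0, θ) is conjugate: posterior is Pareto(max(x_m, max xᵢ), k + n).
Sample maximum = 29.4; prior scale x_m = 39.2 → posterior scale = max = 39.2.
Posterior shape = 1.3 + 5 = 6.3.
Posterior shape k = 6.3.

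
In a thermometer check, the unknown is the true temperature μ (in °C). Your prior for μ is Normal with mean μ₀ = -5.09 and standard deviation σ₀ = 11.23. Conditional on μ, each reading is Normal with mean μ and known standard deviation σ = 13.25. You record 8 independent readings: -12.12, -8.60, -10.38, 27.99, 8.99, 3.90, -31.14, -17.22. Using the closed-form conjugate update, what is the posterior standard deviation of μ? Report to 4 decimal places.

4.3235

For Normal data with known variance σ², a Normal(μ₀, σ₀²) prior on μ is conjugate. Posterior precision = 1/σ₀² + n/σ²; posterior mean is the precision-weighted average of μ₀ and x̄.
σ₀² = 11.23² = 126.1129, σ² = 13.25² = 175.5625; σ² + n·σ₀² = 175.5625 + 8·126.1129 = 1184.4657.
Posterior precision = 1/σ₀² + n/σ² = 1/126.1129 + 8/175.5625 = (σ² + n·σ₀²)/(σ₀²σ²) = 1184.4657/(126.1129·175.5625); posterior variance σₙ² = σ₀²σ²/(σ² + n·σ₀²) = 126.1129·175.5625/1184.4657 = 18.692560.
Posterior SD = √σₙ² = √(126.1129·175.5625/1184.4657) = 4.3235.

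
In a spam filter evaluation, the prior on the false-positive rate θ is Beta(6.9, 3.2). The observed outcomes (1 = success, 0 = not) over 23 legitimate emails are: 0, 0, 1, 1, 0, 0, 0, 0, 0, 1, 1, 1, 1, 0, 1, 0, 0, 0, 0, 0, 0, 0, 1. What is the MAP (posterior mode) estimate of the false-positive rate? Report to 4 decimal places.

0.4469

The Beta prior is conjugate to a Binomial/Bernoulli likelihood; the update adds successes to α and failures to β.
Posterior: Beta(α+k, β+n−k) = Beta(6.9+8, 3.2+15) = Beta(14.9, 18.2).
Mode of Beta(a,b) for a,b>1 is (a−1)/(a+b−2) = 13.9/31.1 = 0.4469.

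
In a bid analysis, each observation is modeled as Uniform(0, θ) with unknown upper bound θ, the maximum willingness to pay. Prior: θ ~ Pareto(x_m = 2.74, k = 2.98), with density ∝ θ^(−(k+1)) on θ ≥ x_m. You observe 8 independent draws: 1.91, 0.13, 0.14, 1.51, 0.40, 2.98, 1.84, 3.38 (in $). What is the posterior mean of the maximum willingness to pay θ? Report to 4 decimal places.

A Pareto(scale x_m, shape k) prior on the upper bound θ of Uniform(0, θ) is conjugate: posterior is Pareto(max(x_m, max xᵢ), k + n).
Sample maximum = 3.38; prior scale x_m = 2.74 → posterior scale = max = 3.38.
Posterior shape = 2.98 + 8 = 10.98.
E[θ|data] = k·x_m/(k−1) = 10.98·3.38/9.98 = 3.7187.

3.7187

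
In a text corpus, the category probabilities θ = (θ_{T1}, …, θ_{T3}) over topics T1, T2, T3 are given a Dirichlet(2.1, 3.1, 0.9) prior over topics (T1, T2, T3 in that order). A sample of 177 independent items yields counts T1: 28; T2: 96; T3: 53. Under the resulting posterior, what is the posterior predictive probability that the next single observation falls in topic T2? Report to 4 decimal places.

The Dirichlet prior is conjugate to the Multinomial likelihood: each posterior αⱼ = prior αⱼ + observed count nⱼ.
Posterior concentration: (30.1, 99.1, 53.9), total = 183.1.
P(next = T2 | data) = α_{T2}/Σα = 0.5412.

0.5412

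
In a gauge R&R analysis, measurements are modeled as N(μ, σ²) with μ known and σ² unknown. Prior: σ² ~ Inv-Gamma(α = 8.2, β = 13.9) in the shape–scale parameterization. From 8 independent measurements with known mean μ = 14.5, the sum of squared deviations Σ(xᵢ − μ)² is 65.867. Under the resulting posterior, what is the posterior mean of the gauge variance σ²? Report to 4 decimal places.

With known mean μ and an Inverse-Gamma(α, β) prior on σ², the Normal likelihood is conjugate: posterior is Inv-Gamma(α + n/2, β + Σ(xᵢ−μ)²/2).
Posterior: Inv-Gamma(8.2 + 8/2, 13.9 + 65.867/2) = Inv-Gamma(12.20, 46.8335).
E[σ²|data] = β/(α−1) = 46.8335/11.20 = 4.1816.

4.1816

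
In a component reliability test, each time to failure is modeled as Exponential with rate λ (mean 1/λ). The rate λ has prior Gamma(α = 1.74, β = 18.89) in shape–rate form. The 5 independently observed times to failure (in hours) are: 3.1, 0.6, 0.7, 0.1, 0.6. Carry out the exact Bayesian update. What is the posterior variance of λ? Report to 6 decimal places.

0.011711

With a Gamma(shape α, rate β) prior on the exponential rate λ, the posterior after n observations with total T = Σxᵢ is Gamma(α+n, β+T).
Sum of observations T = 5.1 hours; n = 5.
Posterior: Gamma(1.74+5, 18.89+5.1) = Gamma(6.74, 23.99).
Var = α/β² = 0.011711.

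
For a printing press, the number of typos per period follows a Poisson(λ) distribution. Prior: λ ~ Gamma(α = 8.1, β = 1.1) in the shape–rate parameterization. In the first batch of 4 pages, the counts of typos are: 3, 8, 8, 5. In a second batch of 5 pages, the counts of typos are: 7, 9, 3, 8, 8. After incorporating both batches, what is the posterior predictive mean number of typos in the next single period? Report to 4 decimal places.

6.6436

With a Gamma(shape α, rate β) prior, the Poisson likelihood is conjugate: the posterior is Gamma(α + ΣXᵢ, β + n).
Batch 1: sum of counts S = 24 over n = 4 pages.
After batch 1: Gamma(α+S, β+n) = Gamma(8.1+24, 1.1+4) = Gamma(32.1, 5.1).
Batch 2: sum of counts S = 35 over n = 5 pages.
After batch 2: Gamma(α+S, β+n) = Gamma(32.1+35, 5.1+5) = Gamma(67.1, 10.1).
The predictive distribution for one future period is NegBinom with mean α/β = 6.6436.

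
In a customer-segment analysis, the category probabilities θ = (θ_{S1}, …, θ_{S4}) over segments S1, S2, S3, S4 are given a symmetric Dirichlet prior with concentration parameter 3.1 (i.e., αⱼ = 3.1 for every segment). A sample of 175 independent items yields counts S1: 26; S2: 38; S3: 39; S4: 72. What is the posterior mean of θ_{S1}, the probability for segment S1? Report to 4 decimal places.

The Dirichlet prior is conjugate to the Multinomial likelihood: each posterior αⱼ = prior αⱼ + observed count nⱼ.
Posterior concentration: (29.1, 41.1, 42.1, 75.1), total = 187.4.
E[θ_{S1}|data] = α_{S1}/Σα = 29.1/187.4 = 0.1553.

0.1553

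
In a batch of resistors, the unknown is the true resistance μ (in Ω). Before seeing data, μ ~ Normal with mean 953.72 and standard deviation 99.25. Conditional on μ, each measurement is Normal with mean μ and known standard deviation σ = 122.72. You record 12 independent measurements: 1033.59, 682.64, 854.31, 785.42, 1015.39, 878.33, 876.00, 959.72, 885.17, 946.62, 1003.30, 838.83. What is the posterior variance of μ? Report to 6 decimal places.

For Normal data with known variance σ², a Normal(μ₀, σ₀²) prior on μ is conjugate. Posterior precision = 1/σ₀² + n/σ²; posterior mean is the precision-weighted average of μ₀ and x̄.
σ₀² = 99.25² = 9850.5625, σ² = 122.72² = 15060.1984; σ² + n·σ₀² = 15060.1984 + 12·9850.5625 = 133266.9484.
Posterior precision = 1/σ₀² + n/σ² = 1/9850.5625 + 12/15060.1984 = (σ² + n·σ₀²)/(σ₀²σ²) = 133266.9484/(9850.5625·15060.1984); posterior variance σₙ² = σ₀²σ²/(σ² + n·σ₀²) = 9850.5625·15060.1984/133266.9484 = 1113.189935.

1113.189935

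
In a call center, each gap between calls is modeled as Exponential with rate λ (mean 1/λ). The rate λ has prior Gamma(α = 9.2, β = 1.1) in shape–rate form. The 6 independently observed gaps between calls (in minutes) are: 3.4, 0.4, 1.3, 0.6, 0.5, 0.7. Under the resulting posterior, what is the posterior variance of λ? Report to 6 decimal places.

With a Gamma(shape α, rate β) prior on the exponential rate λ, the posterior after n observations with total T = Σxᵢ is Gamma(α+n, β+T).
Sum of observations T = 6.9 minutes; n = 6.
Posterior: Gamma(9.2+6, 1.1+6.9) = Gamma(15.2, 8.0).
Var = α/β² = 0.237500.

0.237500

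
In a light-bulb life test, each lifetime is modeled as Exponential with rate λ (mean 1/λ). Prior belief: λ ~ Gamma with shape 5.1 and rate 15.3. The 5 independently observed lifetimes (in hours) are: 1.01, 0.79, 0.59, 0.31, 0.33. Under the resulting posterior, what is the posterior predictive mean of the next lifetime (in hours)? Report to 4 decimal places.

2.0143

With a Gamma(shape α, rate β) prior on the exponential rate λ, the posterior after n observations with total T = Σxᵢ is Gamma(α+n, β+T).
Sum of observations T = 3.03 hours; n = 5.
Posterior: Gamma(5.1+5, 15.3+3.03) = Gamma(10.1, 18.33).
The predictive distribution for the next observation is Lomax; its mean is β/(α−1) = 18.33/9.1 = 2.0143.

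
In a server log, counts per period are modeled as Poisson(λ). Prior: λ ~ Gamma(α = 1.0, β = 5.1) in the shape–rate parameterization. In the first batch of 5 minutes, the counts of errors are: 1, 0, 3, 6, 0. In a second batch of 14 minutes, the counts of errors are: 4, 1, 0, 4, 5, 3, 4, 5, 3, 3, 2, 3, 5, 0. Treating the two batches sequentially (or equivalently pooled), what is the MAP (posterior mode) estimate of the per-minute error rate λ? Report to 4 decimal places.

2.1577

With a Gamma(shape α, rate β) prior, the Poisson likelihood is conjugate: the posterior is Gamma(α + ΣXᵢ, β + n).
Batch 1: sum of counts S = 10 over n = 5 minutes.
After batch 1: Gamma(α+S, β+n) = Gamma(1.0+10, 5.1+5) = Gamma(11.0, 10.1).
Batch 2: sum of counts S = 42 over n = 14 minutes.
After batch 2: Gamma(α+S, β+n) = Gamma(11.0+42, 10.1+14) = Gamma(53.0, 24.1).
Mode of Gamma(α,β) for α≥1 is (α−1)/β = 52.0/24.1 = 2.1577.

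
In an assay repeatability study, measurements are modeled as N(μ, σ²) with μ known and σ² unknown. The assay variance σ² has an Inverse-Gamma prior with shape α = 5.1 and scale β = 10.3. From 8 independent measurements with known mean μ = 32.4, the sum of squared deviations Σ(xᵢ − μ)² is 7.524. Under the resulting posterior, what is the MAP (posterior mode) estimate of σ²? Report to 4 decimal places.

With known mean μ and an Inverse-Gamma(α, β) prior on σ², the Normal likelihood is conjugate: posterior is Inv-Gamma(α + n/2, β + Σ(xᵢ−μ)²/2).
Posterior: Inv-Gamma(5.1 + 8/2, 10.3 + 7.524/2) = Inv-Gamma(9.10, 14.0620).
Mode = β/(α+1) = 14.0620/10.10 = 1.3923.

1.3923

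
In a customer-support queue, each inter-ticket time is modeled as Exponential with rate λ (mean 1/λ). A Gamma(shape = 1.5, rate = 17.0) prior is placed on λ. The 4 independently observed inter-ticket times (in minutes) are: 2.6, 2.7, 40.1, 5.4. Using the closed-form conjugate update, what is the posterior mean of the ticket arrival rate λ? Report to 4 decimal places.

0.0811

With a Gamma(shape α, rate β) prior on the exponential rate λ, the posterior after n observations with total T = Σxᵢ is Gamma(α+n, β+T).
Sum of observations T = 50.8 minutes; n = 4.
Posterior: Gamma(1.5+4, 17.0+50.8) = Gamma(5.5, 67.8).
Posterior mean of λ = α/β = 5.5/67.8 = 0.0811.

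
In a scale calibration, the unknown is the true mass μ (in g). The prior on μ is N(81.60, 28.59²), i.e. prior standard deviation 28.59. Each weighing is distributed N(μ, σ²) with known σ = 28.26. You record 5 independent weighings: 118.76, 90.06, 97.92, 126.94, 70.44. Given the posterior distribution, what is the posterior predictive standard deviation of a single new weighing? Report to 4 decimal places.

30.5327

For Normal data with known variance σ², a Normal(μ₀, σ₀²) prior on μ is conjugate. Posterior precision = 1/σ₀² + n/σ²; posterior mean is the precision-weighted average of μ₀ and x̄.
σ₀² = 28.59² = 817.3881, σ² = 28.26² = 798.6276; σ² + n·σ₀² = 798.6276 + 5·817.3881 = 4885.5681.
Posterior precision = 1/σ₀² + n/σ² = 1/817.3881 + 5/798.6276 = (σ² + n·σ₀²)/(σ₀²σ²) = 4885.5681/(817.3881·798.6276); posterior variance σₙ² = σ₀²σ²/(σ² + n·σ₀²) = 817.3881·798.6276/4885.5681 = 133.615719.
Predictive variance for one new observation = σₙ² + σ² = 817.3881·798.6276/4885.5681 + 798.6276 = σ²·(σ₀² + 4885.5681)/4885.5681 = 798.6276·5702.9562/4885.5681 = 932.243319; SD = √(798.6276·5702.9562/4885.5681) = 30.5327.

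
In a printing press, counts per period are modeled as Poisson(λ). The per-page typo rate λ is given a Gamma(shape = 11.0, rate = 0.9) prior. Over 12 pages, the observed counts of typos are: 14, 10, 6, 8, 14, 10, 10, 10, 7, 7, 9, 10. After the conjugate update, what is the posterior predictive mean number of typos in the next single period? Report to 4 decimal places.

With a Gamma(shape α, rate β) prior, the Poisson likelihood is conjugate: the posterior is Gamma(α + ΣXᵢ, β + n).
Sum of counts S = 115 over n = 12 pages.
Posterior: Gamma(α+S, β+n) = Gamma(11.0+115, 0.9+12) = Gamma(126.0, 12.9).
The predictive distribution for one future period is NegBinom with mean α/β = 9.7674.

9.7674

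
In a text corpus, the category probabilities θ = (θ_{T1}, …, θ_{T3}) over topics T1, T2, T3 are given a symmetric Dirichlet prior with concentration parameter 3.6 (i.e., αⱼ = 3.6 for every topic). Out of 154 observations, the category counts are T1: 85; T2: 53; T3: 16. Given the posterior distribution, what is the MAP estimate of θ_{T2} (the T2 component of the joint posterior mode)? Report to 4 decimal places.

0.3436

The Dirichlet prior is conjugate to the Multinomial likelihood: each posterior αⱼ = prior αⱼ + observed count nⱼ.
Posterior concentration: (88.6, 56.6, 19.6), total = 164.8.
Joint mode component: (α_{T2}−1)/(Σα−K) = 55.6/161.8 = 0.3436.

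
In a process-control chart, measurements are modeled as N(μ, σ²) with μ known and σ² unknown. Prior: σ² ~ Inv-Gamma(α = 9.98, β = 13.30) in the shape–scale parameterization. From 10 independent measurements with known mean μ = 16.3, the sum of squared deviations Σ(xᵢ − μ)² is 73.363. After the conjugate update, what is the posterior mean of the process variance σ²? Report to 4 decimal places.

With known mean μ and an Inverse-Gamma(α, β) prior on σ², the Normal likelihood is conjugate: posterior is Inv-Gamma(α + n/2, β + Σ(xᵢ−μ)²/2).
Posterior: Inv-Gamma(9.98 + 10/2, 13.30 + 73.363/2) = Inv-Gamma(14.98, 49.9815).
E[σ²|data] = β/(α−1) = 49.9815/13.98 = 3.5752.

3.5752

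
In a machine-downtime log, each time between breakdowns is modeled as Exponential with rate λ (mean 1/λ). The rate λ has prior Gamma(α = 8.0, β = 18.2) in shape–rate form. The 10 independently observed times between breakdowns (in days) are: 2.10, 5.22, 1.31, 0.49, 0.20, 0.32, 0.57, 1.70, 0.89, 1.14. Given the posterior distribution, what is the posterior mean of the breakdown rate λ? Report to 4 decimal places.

0.5600

With a Gamma(shape α, rate β) prior on the exponential rate λ, the posterior after n observations with total T = Σxᵢ is Gamma(α+n, β+T).
Sum of observations T = 13.94 days; n = 10.
Posterior: Gamma(8.0+10, 18.2+13.94) = Gamma(18.0, 32.14).
Posterior mean of λ = α/β = 18.0/32.14 = 0.5600.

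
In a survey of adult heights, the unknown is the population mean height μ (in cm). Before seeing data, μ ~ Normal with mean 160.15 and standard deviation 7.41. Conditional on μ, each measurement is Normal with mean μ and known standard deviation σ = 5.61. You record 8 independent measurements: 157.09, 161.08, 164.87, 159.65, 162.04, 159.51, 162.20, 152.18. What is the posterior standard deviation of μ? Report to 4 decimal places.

For Normal data with known variance σ², a Normal(μ₀, σ₀²) prior on μ is conjugate. Posterior precision = 1/σ₀² + n/σ²; posterior mean is the precision-weighted average of μ₀ and x̄.
σ₀² = 7.41² = 54.9081, σ² = 5.61² = 31.4721; σ² + n·σ₀² = 31.4721 + 8·54.9081 = 470.7369.
Posterior precision = 1/σ₀² + n/σ² = 1/54.9081 + 8/31.4721 = (σ² + n·σ₀²)/(σ₀²σ²) = 470.7369/(54.9081·31.4721); posterior variance σₙ² = σ₀²σ²/(σ² + n·σ₀²) = 54.9081·31.4721/470.7369 = 3.670996.
Posterior SD = √σₙ² = √(54.9081·31.4721/470.7369) = 1.9160.

1.9160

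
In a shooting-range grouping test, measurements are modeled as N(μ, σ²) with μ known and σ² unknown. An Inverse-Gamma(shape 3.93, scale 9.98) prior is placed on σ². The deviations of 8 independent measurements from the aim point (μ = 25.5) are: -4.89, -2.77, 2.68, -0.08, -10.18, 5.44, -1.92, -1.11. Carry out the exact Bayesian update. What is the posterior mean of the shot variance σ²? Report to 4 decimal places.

With known mean μ and an Inverse-Gamma(α, β) prior on σ², the Normal likelihood is conjugate: posterior is Inv-Gamma(α + n/2, β + Σ(xᵢ−μ)²/2).
Σ(xᵢ−μ)² = (-4.89)² + (-2.77)² + (2.68)² + (-0.08)² + (-10.18)² + (5.44)² + (-1.92)² + (-1.11)² = 176.9183.
Posterior: Inv-Gamma(3.93 + 8/2, 9.98 + 176.9183/2) = Inv-Gamma(7.93, 98.43915).
E[σ²|data] = β/(α−1) = 98.43915/6.93 = 14.2048.

14.2048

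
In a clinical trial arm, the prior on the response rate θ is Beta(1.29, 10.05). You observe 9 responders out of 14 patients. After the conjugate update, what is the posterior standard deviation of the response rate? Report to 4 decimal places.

The Beta prior is conjugate to a Binomial/Bernoulli likelihood; the update adds successes to α and failures to β.
Posterior: Beta(α+k, β+n−k) = Beta(1.29+9, 10.05+5) = Beta(10.29, 15.05).
Var = αβ/((α+β)²(α+β+1)) = 10.29·15.05/(25.34²·26.34) = 0.00915636; SD = √0.00915636 = 0.0957.

0.0957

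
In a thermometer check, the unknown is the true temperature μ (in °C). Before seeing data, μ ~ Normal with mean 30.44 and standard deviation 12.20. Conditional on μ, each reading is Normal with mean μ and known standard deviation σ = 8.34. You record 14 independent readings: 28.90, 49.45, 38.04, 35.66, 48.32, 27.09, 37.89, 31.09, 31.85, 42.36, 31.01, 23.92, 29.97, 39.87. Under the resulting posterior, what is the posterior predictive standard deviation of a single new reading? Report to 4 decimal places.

For Normal data with known variance σ², a Normal(μ₀, σ₀²) prior on μ is conjugate. Posterior precision = 1/σ₀² + n/σ²; posterior mean is the precision-weighted average of μ₀ and x̄.
σ₀² = 12.20² = 148.84, σ² = 8.34² = 69.5556; σ² + n·σ₀² = 69.5556 + 14·148.84 = 2153.3156.
Posterior precision = 1/σ₀² + n/σ² = 1/148.84 + 14/69.5556 = (σ² + n·σ₀²)/(σ₀²σ²) = 2153.3156/(148.84·69.5556); posterior variance σₙ² = σ₀²σ²/(σ² + n·σ₀²) = 148.84·69.5556/2153.3156 = 4.807774.
Predictive variance for one new observation = σₙ² + σ² = 148.84·69.5556/2153.3156 + 69.5556 = σ²·(σ₀² + 2153.3156)/2153.3156 = 69.5556·2302.1556/2153.3156 = 74.363374; SD = √(69.5556·2302.1556/2153.3156) = 8.6234.

8.6234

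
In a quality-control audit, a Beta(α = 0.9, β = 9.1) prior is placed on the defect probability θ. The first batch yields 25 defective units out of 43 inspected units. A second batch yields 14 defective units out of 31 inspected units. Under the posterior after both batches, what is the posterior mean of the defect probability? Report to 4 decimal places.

The Beta prior is conjugate to a Binomial/Bernoulli likelihood; the update adds successes to α and failures to β.
After batch 1: Beta(0.9+25, 9.1+18) = Beta(25.9, 27.1).
After batch 2: Beta(25.9+14, 27.1+17) = Beta(39.9, 44.1).
Posterior mean = α/(α+β) = 39.9/84.0 = 0.4750.

0.4750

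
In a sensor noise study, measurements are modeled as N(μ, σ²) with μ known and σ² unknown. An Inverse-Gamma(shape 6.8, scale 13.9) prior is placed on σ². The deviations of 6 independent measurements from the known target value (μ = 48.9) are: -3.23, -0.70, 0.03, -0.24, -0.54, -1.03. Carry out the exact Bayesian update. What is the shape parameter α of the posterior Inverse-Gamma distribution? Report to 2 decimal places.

With known mean μ and an Inverse-Gamma(α, β) prior on σ², the Normal likelihood is conjugate: posterior is Inv-Gamma(α + n/2, β + Σ(xᵢ−μ)²/2).
Σ(xᵢ−μ)² = (-3.23)² + (-0.70)² + (0.03)² + (-0.24)² + (-0.54)² + (-1.03)² = 12.3339.
Posterior: Inv-Gamma(6.8 + 6/2, 13.9 + 12.3339/2) = Inv-Gamma(9.80, 20.06695).
Posterior α = 9.80.

9.80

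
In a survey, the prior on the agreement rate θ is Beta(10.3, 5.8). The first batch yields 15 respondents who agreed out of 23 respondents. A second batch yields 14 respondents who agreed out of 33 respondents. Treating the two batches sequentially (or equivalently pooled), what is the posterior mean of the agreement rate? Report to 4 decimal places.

The Beta prior is conjugate to a Binomial/Bernoulli likelihood; the update adds successes to α and failures to β.
After batch 1: Beta(10.3+15, 5.8+8) = Beta(25.3, 13.8).
After batch 2: Beta(25.3+14, 13.8+19) = Beta(39.3, 32.8).
Posterior mean = α/(α+β) = 39.3/72.1 = 0.5451.

0.5451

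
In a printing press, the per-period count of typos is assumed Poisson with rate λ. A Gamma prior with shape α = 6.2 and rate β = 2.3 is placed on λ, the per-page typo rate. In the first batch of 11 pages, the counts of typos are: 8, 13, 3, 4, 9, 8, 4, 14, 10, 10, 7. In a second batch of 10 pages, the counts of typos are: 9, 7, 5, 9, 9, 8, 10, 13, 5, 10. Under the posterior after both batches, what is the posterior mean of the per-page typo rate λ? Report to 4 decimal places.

With a Gamma(shape α, rate β) prior, the Poisson likelihood is conjugate: the posterior is Gamma(α + ΣXᵢ, β + n).
Batch 1: sum of counts S = 90 over n = 11 pages.
After batch 1: Gamma(α+S, β+n) = Gamma(6.2+90, 2.3+11) = Gamma(96.2, 13.3).
Batch 2: sum of counts S = 85 over n = 10 pages.
After batch 2: Gamma(α+S, β+n) = Gamma(96.2+85, 13.3+10) = Gamma(181.2, 23.3).
Posterior mean = α/β = 181.2/23.3 = 7.7768.

7.7768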